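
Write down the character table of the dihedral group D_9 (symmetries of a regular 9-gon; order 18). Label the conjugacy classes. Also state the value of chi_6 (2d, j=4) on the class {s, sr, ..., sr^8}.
Conjugacy classes: {e} of size 1, {r^1, r^8} of size 2, {r^2, r^7} of size 2, {r^3, r^6} of size 2, {r^4, r^5} of size 2, {s, sr, ..., sr^8} of size 9.
Character table:
  irrep \ class              {e} (size 1)  {r^1, r^8} (size 2)  {r^2, r^7} (size 2)  {r^3, r^6} (size 2)  {r^4, r^5} (size 2)  {s, sr, ..., sr^8} (size 9)
  chi_1 (triv)               1             1                    1                    1                    1                    1                          
  chi_2 (sign: r->1, s->-1)  1             1                    1                    1                    1                    -1                         
  chi_3 (2d, j=1)            2             2*cos(2*pi/9)        2*cos(4*pi/9)        -1                   -2*cos(pi/9)         0                          
  chi_4 (2d, j=2)            2             2*cos(4*pi/9)        -2*cos(pi/9)         -1                   2*cos(2*pi/9)        0                          
  chi_5 (2d, j=3)            2             -1                   -1                   2                    -1                   0                          
  chi_6 (2d, j=4)            2             -2*cos(pi/9)         2*cos(2*pi/9)        -1                   2*cos(4*pi/9)        0                          

Spot check: chi_6 (2d, j=4) on {s, sr, ..., sr^8} = 0.

D_9 has order 2*9 = 18 with 6 conjugacy classes, hence 6 irreducibles. Sum of squared dims 1 + 1 + 4 + 4 + 4 + 4 = 18 = |G|. Linear characters come from the abelianisation; the 2-dimensional irreps have character r^k -> 2*cos(2*pi*j*k/9), reflections -> 0.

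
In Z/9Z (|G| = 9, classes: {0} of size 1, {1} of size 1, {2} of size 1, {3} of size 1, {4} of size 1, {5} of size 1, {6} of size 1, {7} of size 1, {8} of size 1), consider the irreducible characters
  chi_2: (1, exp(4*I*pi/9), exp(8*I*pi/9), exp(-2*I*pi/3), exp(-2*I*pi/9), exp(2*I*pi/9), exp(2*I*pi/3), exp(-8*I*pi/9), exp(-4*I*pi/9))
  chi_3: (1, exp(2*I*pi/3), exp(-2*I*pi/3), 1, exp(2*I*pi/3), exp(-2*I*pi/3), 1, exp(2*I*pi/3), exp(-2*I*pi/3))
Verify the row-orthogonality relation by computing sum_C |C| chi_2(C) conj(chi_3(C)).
Sum = 0; so <chi_2, chi_3> = 0 (distinct irreducibles are orthogonal).

Justification: Compute term by term over conjugacy classes (|C| * chi_2(C) * conj(chi_3(C))):
  1*(1)*conj(1) + 1*(exp(4*I*pi/9))*conj(exp(2*I*pi/3)) + 1*(exp(8*I*pi/9))*conj(exp(-2*I*pi/3)) + 1*(exp(-2*I*pi/3))*conj(1) + 1*(exp(-2*I*pi/9))*conj(exp(2*I*pi/3)) + 1*(exp(2*I*pi/9))*conj(exp(-2*I*pi/3)) + 1*(exp(2*I*pi/3))*conj(1) + 1*(exp(-8*I*pi/9))*conj(exp(2*I*pi/3)) + 1*(exp(-4*I*pi/9))*conj(exp(-2*I*pi/3))
  = (1) + (exp(-2*I*pi/9)) + (exp(-4*I*pi/9)) + (exp(-2*I*pi/3)) + (exp(-8*I*pi/9)) + (exp(8*I*pi/9)) + (exp(2*I*pi/3)) + (exp(4*I*pi/9)) + (exp(2*I*pi/9))
  = 0.
(Exp terms are combined using exp(i*s)*conj(exp(i*t)) = exp(i*(s-t)), and sums of them are collapsed using the identity that for every m > 1 the m distinct m-th roots of unity sum to 0, e.g. 1 + exp(2*I*pi/3) + exp(-2*I*pi/3) = 0.)
Dividing by |G| = 9 gives 0/9 = 0, matching the row-orthogonality relation <chi_2, chi_3> = [chi_2 = chi_3].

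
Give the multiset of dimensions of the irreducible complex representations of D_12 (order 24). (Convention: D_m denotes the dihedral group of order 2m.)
Dimensions: 1, 1, 1, 1, 2, 2, 2, 2, 2

Why: There are 9 irreducibles (= number of conjugacy classes). Their dimensions d_i satisfy sum d_i^2 = |G| = 24: 1 + 1 + 1 + 1 + 4 + 4 + 4 + 4 + 4 = 24.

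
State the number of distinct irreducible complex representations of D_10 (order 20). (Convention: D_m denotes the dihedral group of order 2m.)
8

Proof sketch: The number of irreducible complex representations of a finite group equals its number of conjugacy classes. D_10 has 8 conjugacy classes (n/2 + 3 for n even), so D_10 (order 20) has exactly 8 irreducible complex representations.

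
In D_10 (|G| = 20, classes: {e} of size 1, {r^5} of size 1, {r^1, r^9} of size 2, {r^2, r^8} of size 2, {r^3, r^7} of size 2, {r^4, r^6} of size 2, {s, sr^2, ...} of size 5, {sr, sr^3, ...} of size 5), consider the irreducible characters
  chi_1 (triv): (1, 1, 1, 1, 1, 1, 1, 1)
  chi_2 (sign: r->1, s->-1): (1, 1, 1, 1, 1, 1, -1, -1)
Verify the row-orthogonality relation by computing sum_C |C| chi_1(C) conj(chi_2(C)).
Sum = 0; so <chi_1, chi_2> = 0 (distinct irreducibles are orthogonal).

Explanation: Compute term by term over conjugacy classes (|C| * chi_1(C) * conj(chi_2(C))):
  1*(1)*conj(1) + 1*(1)*conj(1) + 2*(1)*conj(1) + 2*(1)*conj(1) + 2*(1)*conj(1) + 2*(1)*conj(1) + 5*(1)*conj(-1) + 5*(1)*conj(-1)
  = (1) + (1) + (2) + (2) + (2) + (2) + (-5) + (-5)
  = 0.
Dividing by |G| = 20 gives 0/20 = 0, matching the row-orthogonality relation <chi_1, chi_2> = [chi_1 = chi_2].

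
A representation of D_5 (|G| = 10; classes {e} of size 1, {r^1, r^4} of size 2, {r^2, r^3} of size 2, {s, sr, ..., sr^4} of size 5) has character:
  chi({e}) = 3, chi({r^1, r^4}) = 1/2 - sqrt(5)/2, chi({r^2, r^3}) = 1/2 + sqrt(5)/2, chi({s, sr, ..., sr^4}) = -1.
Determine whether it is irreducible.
Not irreducible (reducible): <chi, chi> = 2 > 1.

Proof sketch: <chi, chi> = (1/|G|) sum_C |C| * |chi(C)|^2 = (1/10)[1*|3|^2 + 2*|1/2 - sqrt(5)/2|^2 + 2*|1/2 + sqrt(5)/2|^2 + 5*|-1|^2]
  = (1/10)[(9) + (3 - sqrt(5)) + (sqrt(5) + 3) + (5)] = 20/10 = 2.
A character is irreducible iff <chi, chi> = 1, so this representation is reducible.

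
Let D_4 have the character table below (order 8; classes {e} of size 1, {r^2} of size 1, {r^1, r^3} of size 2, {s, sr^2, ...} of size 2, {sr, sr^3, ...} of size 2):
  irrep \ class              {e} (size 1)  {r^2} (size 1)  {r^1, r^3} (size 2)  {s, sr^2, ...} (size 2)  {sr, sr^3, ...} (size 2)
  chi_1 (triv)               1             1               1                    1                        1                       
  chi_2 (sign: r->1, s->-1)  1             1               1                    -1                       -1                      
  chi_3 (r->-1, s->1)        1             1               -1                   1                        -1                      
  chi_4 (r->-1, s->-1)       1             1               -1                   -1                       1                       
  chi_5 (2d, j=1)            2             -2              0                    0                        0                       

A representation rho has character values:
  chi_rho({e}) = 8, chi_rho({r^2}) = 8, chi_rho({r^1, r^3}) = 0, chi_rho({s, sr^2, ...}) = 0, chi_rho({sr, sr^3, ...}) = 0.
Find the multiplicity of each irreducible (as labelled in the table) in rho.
Multiplicities: chi_1: 2, chi_2: 2, chi_3: 2, chi_4: 2, chi_5: 0.

Working: Use <chi_rho, chi> = (1/|G|) sum_C |C| * chi_rho(C) * conj(chi(C)) with |G| = 8 for each irreducible chi in the table:
  <chi_rho, chi_1> = (1/8)[1*(8)*conj(1) + 1*(8)*conj(1) + 2*(0)*conj(1) + 2*(0)*conj(1) + 2*(0)*conj(1)]
      = (1/8)[(8) + (8) + (0) + (0) + (0)] = 16/8 = 2
  <chi_rho, chi_2> = (1/8)[1*(8)*conj(1) + 1*(8)*conj(1) + 2*(0)*conj(1) + 2*(0)*conj(-1) + 2*(0)*conj(-1)]
      = (1/8)[(8) + (8) + (0) + (0) + (0)] = 16/8 = 2
  <chi_rho, chi_3> = (1/8)[1*(8)*conj(1) + 1*(8)*conj(1) + 2*(0)*conj(-1) + 2*(0)*conj(1) + 2*(0)*conj(-1)]
      = (1/8)[(8) + (8) + (0) + (0) + (0)] = 16/8 = 2
  <chi_rho, chi_4> = (1/8)[1*(8)*conj(1) + 1*(8)*conj(1) + 2*(0)*conj(-1) + 2*(0)*conj(-1) + 2*(0)*conj(1)]
      = (1/8)[(8) + (8) + (0) + (0) + (0)] = 16/8 = 2
  <chi_rho, chi_5> = (1/8)[1*(8)*conj(2) + 1*(8)*conj(-2) + 2*(0)*conj(0) + 2*(0)*conj(0) + 2*(0)*conj(0)]
      = (1/8)[(16) + (-16) + (0) + (0) + (0)] = 0/8 = 0
Dimension check: dim(rho) = sum (mult * dim) = 2*1 + 2*1 + 2*1 + 2*1 + 0*2 = 8 = chi_rho(e) = 8.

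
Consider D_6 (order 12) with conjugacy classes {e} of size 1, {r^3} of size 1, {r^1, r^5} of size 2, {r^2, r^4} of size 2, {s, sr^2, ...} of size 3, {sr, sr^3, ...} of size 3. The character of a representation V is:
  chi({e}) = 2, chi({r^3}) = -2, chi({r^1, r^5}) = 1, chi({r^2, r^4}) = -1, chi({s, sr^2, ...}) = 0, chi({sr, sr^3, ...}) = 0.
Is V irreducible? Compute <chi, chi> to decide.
Irreducible: <chi, chi> = 1.

Derivation: <chi, chi> = (1/|G|) sum_C |C| * |chi(C)|^2 = (1/12)[1*|2|^2 + 1*|-2|^2 + 2*|1|^2 + 2*|-1|^2 + 3*|0|^2 + 3*|0|^2]
  = (1/12)[(4) + (4) + (2) + (2) + (0) + (0)] = 12/12 = 1.
A character is irreducible iff <chi, chi> = 1, so this representation is irreducible.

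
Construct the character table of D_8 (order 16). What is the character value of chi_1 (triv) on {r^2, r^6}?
Conjugacy classes: {e} of size 1, {r^4} of size 1, {r^1, r^7} of size 2, {r^2, r^6} of size 2, {r^3, r^5} of size 2, {s, sr^2, ...} of size 4, {sr, sr^3, ...} of size 4.
Character table:
  irrep \ class              {e} (size 1)  {r^4} (size 1)  {r^1, r^7} (size 2)  {r^2, r^6} (size 2)  {r^3, r^5} (size 2)  {s, sr^2, ...} (size 4)  {sr, sr^3, ...} (size 4)
  chi_1 (triv)               1             1               1                    1                    1                    1                        1                       
  chi_2 (sign: r->1, s->-1)  1             1               1                    1                    1                    -1                       -1                      
  chi_3 (r->-1, s->1)        1             1               -1                   1                    -1                   1                        -1                      
  chi_4 (r->-1, s->-1)       1             1               -1                   1                    -1                   -1                       1                       
  chi_5 (2d, j=1)            2             -2              sqrt(2)              0                    -sqrt(2)             0                        0                       
  chi_6 (2d, j=2)            2             2               0                    -2                   0                    0                        0                       
  chi_7 (2d, j=3)            2             -2              -sqrt(2)             0                    sqrt(2)              0                        0                       

Spot check: chi_1 (triv) on {r^2, r^6} = 1.

Justification: D_8 has order 2*8 = 16 with 7 conjugacy classes, hence 7 irreducibles. Sum of squared dims 1 + 1 + 1 + 1 + 4 + 4 + 4 = 16 = |G|. Linear characters come from the abelianisation; the 2-dimensional irreps have character r^k -> 2*cos(2*pi*j*k/8), reflections -> 0.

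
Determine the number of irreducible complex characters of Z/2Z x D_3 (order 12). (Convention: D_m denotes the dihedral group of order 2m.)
6

Solution. The number of irreducible complex representations of a finite group equals its number of conjugacy classes. For a direct product, #classes(G x H) = #classes(G) * #classes(H). Z/2Z has 2 classes (abelian), D_3 has 3 classes, so 2 * 3 = 6, so Z/2Z x D_3 (order 12) has exactly 6 irreducible complex representations.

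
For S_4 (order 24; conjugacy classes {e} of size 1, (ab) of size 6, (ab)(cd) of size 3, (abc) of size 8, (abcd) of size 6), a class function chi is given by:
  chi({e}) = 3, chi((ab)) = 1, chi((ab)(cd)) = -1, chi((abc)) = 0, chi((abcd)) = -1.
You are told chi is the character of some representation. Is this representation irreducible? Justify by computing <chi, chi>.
Irreducible: <chi, chi> = 1.

Explanation: <chi, chi> = (1/|G|) sum_C |C| * |chi(C)|^2 = (1/24)[1*|3|^2 + 6*|1|^2 + 3*|-1|^2 + 8*|0|^2 + 6*|-1|^2]
  = (1/24)[(9) + (6) + (3) + (0) + (6)] = 24/24 = 1.
A character is irreducible iff <chi, chi> = 1, so this representation is irreducible.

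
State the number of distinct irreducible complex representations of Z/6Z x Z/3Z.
18

Argument: The number of irreducible complex representations of a finite group equals its number of conjugacy classes. Z/6Z x Z/3Z is abelian of order 18, so every element is its own conjugacy class: 18 classes, so Z/6Z x Z/3Z (order 18) has exactly 18 irreducible complex representations.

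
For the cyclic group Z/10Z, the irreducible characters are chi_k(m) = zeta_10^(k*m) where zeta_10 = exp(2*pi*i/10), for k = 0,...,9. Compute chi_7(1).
chi_7(1) = zeta_10^7 = exp(-3*I*pi/5)

Working: chi_7(1) = zeta_10^(7*1) = zeta_10^7. Since zeta_10^10 = 1, this equals zeta_10^7 = exp(2*pi*i*7/10) = exp(-3*I*pi/5).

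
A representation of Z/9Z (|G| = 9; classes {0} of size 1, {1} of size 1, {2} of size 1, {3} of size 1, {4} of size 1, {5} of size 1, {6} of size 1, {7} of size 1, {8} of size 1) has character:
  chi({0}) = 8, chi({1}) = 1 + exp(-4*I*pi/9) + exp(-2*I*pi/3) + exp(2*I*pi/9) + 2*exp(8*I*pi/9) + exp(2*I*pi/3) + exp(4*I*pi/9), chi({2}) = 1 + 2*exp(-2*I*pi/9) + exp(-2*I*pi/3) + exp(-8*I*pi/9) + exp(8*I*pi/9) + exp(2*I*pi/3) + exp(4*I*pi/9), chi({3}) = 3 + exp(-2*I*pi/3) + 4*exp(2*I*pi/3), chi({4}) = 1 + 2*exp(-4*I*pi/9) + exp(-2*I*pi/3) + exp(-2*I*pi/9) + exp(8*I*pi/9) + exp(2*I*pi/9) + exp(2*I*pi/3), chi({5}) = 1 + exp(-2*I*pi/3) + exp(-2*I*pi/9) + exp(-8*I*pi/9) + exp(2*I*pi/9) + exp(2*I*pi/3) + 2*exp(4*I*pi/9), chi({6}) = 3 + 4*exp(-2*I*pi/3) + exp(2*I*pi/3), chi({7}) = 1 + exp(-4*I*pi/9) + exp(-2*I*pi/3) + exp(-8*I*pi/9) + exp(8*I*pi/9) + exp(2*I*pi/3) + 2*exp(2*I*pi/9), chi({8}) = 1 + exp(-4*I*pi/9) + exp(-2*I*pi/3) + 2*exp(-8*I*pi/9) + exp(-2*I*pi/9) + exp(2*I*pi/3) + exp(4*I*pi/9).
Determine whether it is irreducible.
Not irreducible (reducible): <chi, chi> = 10 > 1.

Proof sketch: <chi, chi> = (1/|G|) sum_C |C| * |chi(C)|^2 = (1/9)[1*|8|^2 + 1*|1 + exp(-4*I*pi/9) + exp(-2*I*pi/3) + exp(2*I*pi/9) + 2*exp(8*I*pi/9) + exp(2*I*pi/3) + exp(4*I*pi/9)|^2 + 1*|1 + 2*exp(-2*I*pi/9) + exp(-2*I*pi/3) + exp(-8*I*pi/9) + exp(8*I*pi/9) + exp(2*I*pi/3) + exp(4*I*pi/9)|^2 + 1*|3 + exp(-2*I*pi/3) + 4*exp(2*I*pi/3)|^2 + 1*|1 + 2*exp(-4*I*pi/9) + exp(-2*I*pi/3) + exp(-2*I*pi/9) + exp(8*I*pi/9) + exp(2*I*pi/9) + exp(2*I*pi/3)|^2 + 1*|1 + exp(-2*I*pi/3) + exp(-2*I*pi/9) + exp(-8*I*pi/9) + exp(2*I*pi/9) + exp(2*I*pi/3) + 2*exp(4*I*pi/9)|^2 + 1*|3 + 4*exp(-2*I*pi/3) + exp(2*I*pi/3)|^2 + 1*|1 + exp(-4*I*pi/9) + exp(-2*I*pi/3) + exp(-8*I*pi/9) + exp(8*I*pi/9) + exp(2*I*pi/3) + 2*exp(2*I*pi/9)|^2 + 1*|1 + exp(-4*I*pi/9) + exp(-2*I*pi/3) + 2*exp(-8*I*pi/9) + exp(-2*I*pi/9) + exp(2*I*pi/3) + exp(4*I*pi/9)|^2]
  = (1/9)[(64) + (10 + 8*exp(-2*I*pi/3) + 7*exp(-4*I*pi/9) + 6*exp(-2*I*pi/9) + 6*exp(-8*I*pi/9) + 6*exp(8*I*pi/9) + 6*exp(2*I*pi/9) + 7*exp(4*I*pi/9) + 8*exp(2*I*pi/3)) + (10 + 8*exp(-2*I*pi/3) + 6*exp(-4*I*pi/9) + 6*exp(-2*I*pi/9) + 7*exp(-8*I*pi/9) + 7*exp(8*I*pi/9) + 6*exp(2*I*pi/9) + 6*exp(4*I*pi/9) + 8*exp(2*I*pi/3)) + (7) + (10 + 8*exp(-2*I*pi/3) + 6*exp(-4*I*pi/9) + 7*exp(-2*I*pi/9) + 6*exp(-8*I*pi/9) + 6*exp(8*I*pi/9) + 7*exp(2*I*pi/9) + 6*exp(4*I*pi/9) + 8*exp(2*I*pi/3)) + (10 + 8*exp(-2*I*pi/3) + 6*exp(-4*I*pi/9) + 7*exp(-2*I*pi/9) + 6*exp(-8*I*pi/9) + 6*exp(8*I*pi/9) + 7*exp(2*I*pi/9) + 6*exp(4*I*pi/9) + 8*exp(2*I*pi/3)) + (7) + (10 + 8*exp(-2*I*pi/3) + 6*exp(-4*I*pi/9) + 6*exp(-2*I*pi/9) + 7*exp(-8*I*pi/9) + 7*exp(8*I*pi/9) + 6*exp(2*I*pi/9) + 6*exp(4*I*pi/9) + 8*exp(2*I*pi/3)) + (10 + 8*exp(-2*I*pi/3) + 7*exp(-4*I*pi/9) + 6*exp(-2*I*pi/9) + 6*exp(-8*I*pi/9) + 6*exp(8*I*pi/9) + 6*exp(2*I*pi/9) + 7*exp(4*I*pi/9) + 8*exp(2*I*pi/3))] = 90/9 = 10.
(Exp terms are combined using exp(i*s)*conj(exp(i*t)) = exp(i*(s-t)), and sums of them are collapsed using the identity that for every m > 1 the m distinct m-th roots of unity sum to 0, e.g. 1 + exp(2*I*pi/3) + exp(-2*I*pi/3) = 0.)
A character is irreducible iff <chi, chi> = 1, so this representation is reducible.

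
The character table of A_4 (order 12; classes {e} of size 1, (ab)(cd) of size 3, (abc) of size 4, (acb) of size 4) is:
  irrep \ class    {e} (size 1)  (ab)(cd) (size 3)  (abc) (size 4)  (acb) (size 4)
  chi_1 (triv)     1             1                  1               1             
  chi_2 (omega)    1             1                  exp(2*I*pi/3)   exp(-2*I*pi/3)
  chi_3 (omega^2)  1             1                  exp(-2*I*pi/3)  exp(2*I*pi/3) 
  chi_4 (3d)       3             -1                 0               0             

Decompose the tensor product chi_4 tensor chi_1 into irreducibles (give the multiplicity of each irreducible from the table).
chi_4 tensor chi_1 = chi_4 (all other irreducibles have multiplicity 0).

The character of a tensor product is the pointwise product (chi_4 * chi_1)(C) = chi_4(C) * chi_1(C):
  {e}: (3)*(1), (ab)(cd): (-1)*(1), (abc): (0)*(1), (acb): (0)*(1)
so (chi_4 * chi_1) takes values
  {e} -> 3, (ab)(cd) -> -1, (abc) -> 0, (acb) -> 0.
Now take the inner product of this character with each irreducible chi from the table, <chi_4*chi_1, chi> = (1/12) sum_C |C| (chi_4*chi_1)(C) conj(chi(C)):
  <chi_4*chi_1, chi_1> = (1/12)[1*(3)*conj(1) + 3*(-1)*conj(1) + 4*(0)*conj(1) + 4*(0)*conj(1)]
      = (1/12)[(3) + (-3) + (0) + (0)] = 0/12 = 0
  <chi_4*chi_1, chi_2> = (1/12)[1*(3)*conj(1) + 3*(-1)*conj(1) + 4*(0)*conj(exp(2*I*pi/3)) + 4*(0)*conj(exp(-2*I*pi/3))]
      = (1/12)[(3) + (-3) + (0) + (0)] = 0/12 = 0
  <chi_4*chi_1, chi_3> = (1/12)[1*(3)*conj(1) + 3*(-1)*conj(1) + 4*(0)*conj(exp(-2*I*pi/3)) + 4*(0)*conj(exp(2*I*pi/3))]
      = (1/12)[(3) + (-3) + (0) + (0)] = 0/12 = 0
  <chi_4*chi_1, chi_4> = (1/12)[1*(3)*conj(3) + 3*(-1)*conj(-1) + 4*(0)*conj(0) + 4*(0)*conj(0)]
      = (1/12)[(9) + (3) + (0) + (0)] = 12/12 = 1
(Exp terms are combined using exp(i*s)*conj(exp(i*t)) = exp(i*(s-t)), and sums of them are collapsed using the identity that for every m > 1 the m distinct m-th roots of unity sum to 0, e.g. 1 + exp(2*I*pi/3) + exp(-2*I*pi/3) = 0.)
Hence the multiplicities are chi_4: 1. Dimension check: dim(chi_4)*dim(chi_1) = 3*1 = 3 and sum (mult * dim) = 1*3 = 3.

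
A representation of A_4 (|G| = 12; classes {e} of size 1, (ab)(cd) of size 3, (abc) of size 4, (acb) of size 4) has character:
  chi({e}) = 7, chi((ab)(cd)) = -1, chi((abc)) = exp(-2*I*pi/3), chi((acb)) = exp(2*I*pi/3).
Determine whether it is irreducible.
Not irreducible (reducible): <chi, chi> = 5 > 1.

Reasoning: <chi, chi> = (1/|G|) sum_C |C| * |chi(C)|^2 = (1/12)[1*|7|^2 + 3*|-1|^2 + 4*|exp(-2*I*pi/3)|^2 + 4*|exp(2*I*pi/3)|^2]
  = (1/12)[(49) + (3) + (4) + (4)] = 60/12 = 5.
(Exp terms are combined using exp(i*s)*conj(exp(i*t)) = exp(i*(s-t)), and sums of them are collapsed using the identity that for every m > 1 the m distinct m-th roots of unity sum to 0, e.g. 1 + exp(2*I*pi/3) + exp(-2*I*pi/3) = 0.)
A character is irreducible iff <chi, chi> = 1, so this representation is reducible.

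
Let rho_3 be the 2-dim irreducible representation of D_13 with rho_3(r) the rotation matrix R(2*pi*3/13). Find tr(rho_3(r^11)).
chi_{rho_3}(r^11) = 2*cos(2*pi*3*11/13) = -2*cos(pi/13)

Explanation: rho_3(r^11) is rotation by angle 2*pi*3*11/13, whose trace is 2*cos(2*pi*3*11/13) = -2*cos(pi/13).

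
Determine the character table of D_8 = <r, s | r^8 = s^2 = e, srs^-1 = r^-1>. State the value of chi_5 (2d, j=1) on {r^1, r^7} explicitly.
Conjugacy classes: {e} of size 1, {r^4} of size 1, {r^1, r^7} of size 2, {r^2, r^6} of size 2, {r^3, r^5} of size 2, {s, sr^2, ...} of size 4, {sr, sr^3, ...} of size 4.
Character table:
  irrep \ class              {e} (size 1)  {r^4} (size 1)  {r^1, r^7} (size 2)  {r^2, r^6} (size 2)  {r^3, r^5} (size 2)  {s, sr^2, ...} (size 4)  {sr, sr^3, ...} (size 4)
  chi_1 (triv)               1             1               1                    1                    1                    1                        1                       
  chi_2 (sign: r->1, s->-1)  1             1               1                    1                    1                    -1                       -1                      
  chi_3 (r->-1, s->1)        1             1               -1                   1                    -1                   1                        -1                      
  chi_4 (r->-1, s->-1)       1             1               -1                   1                    -1                   -1                       1                       
  chi_5 (2d, j=1)            2             -2              sqrt(2)              0                    -sqrt(2)             0                        0                       
  chi_6 (2d, j=2)            2             2               0                    -2                   0                    0                        0                       
  chi_7 (2d, j=3)            2             -2              -sqrt(2)             0                    sqrt(2)              0                        0                       

Spot check: chi_5 (2d, j=1) on {r^1, r^7} = sqrt(2).

Derivation: D_8 has order 2*8 = 16 with 7 conjugacy classes, hence 7 irreducibles. Sum of squared dims 1 + 1 + 1 + 1 + 4 + 4 + 4 = 16 = |G|. Linear characters come from the abelianisation; the 2-dimensional irreps have character r^k -> 2*cos(2*pi*j*k/8), reflections -> 0.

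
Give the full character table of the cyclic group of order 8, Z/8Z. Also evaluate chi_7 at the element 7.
Character table of Z/8Z (irreps indexed chi_0,...,chi_7 with chi_k(m) = zeta_8^(k*m), zeta_8 = exp(2*pi*i/8)):
  irrep \ class  {0} (size 1)  {1} (size 1)    {2} (size 1)  {3} (size 1)    {4} (size 1)  {5} (size 1)    {6} (size 1)  {7} (size 1)  
  chi_0          1             1               1             1               1             1               1             1             
  chi_1          1             exp(I*pi/4)     I             exp(3*I*pi/4)   -1            exp(-3*I*pi/4)  -I            exp(-I*pi/4)  
  chi_2          1             I               -1            -I              1             I               -1            -I            
  chi_3          1             exp(3*I*pi/4)   -I            exp(I*pi/4)     -1            exp(-I*pi/4)    I             exp(-3*I*pi/4)
  chi_4          1             -1              1             -1              1             -1              1             -1            
  chi_5          1             exp(-3*I*pi/4)  I             exp(-I*pi/4)    -1            exp(I*pi/4)     -I            exp(3*I*pi/4) 
  chi_6          1             -I              -1            I               1             -I              -1            I             
  chi_7          1             exp(-I*pi/4)    -I            exp(-3*I*pi/4)  -1            exp(3*I*pi/4)   I             exp(I*pi/4)   

Spot check: chi_7(7) = zeta_8^(7*7) = zeta_8^49 = exp(I*pi/4).

Argument: Z/8Z is abelian, so all 8 irreducible complex representations are 1-dimensional. They are given by chi_k(m) = zeta_8^(k*m) for k = 0,...,7. Row orthogonality: sum_m chi_k(m) conj(chi_l(m)) = 8 * [k = l].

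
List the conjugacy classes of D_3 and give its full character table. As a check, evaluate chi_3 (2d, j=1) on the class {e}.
Conjugacy classes: {e} of size 1, {r^1, r^2} of size 2, {s, sr, ..., sr^2} of size 3.
Character table:
  irrep \ class              {e} (size 1)  {r^1, r^2} (size 2)  {s, sr, ..., sr^2} (size 3)
  chi_1 (triv)               1             1                    1                          
  chi_2 (sign: r->1, s->-1)  1             1                    -1                         
  chi_3 (2d, j=1)            2             -1                   0                          

Spot check: chi_3 (2d, j=1) on {e} = 2.

Derivation: D_3 has order 2*3 = 6 with 3 conjugacy classes, hence 3 irreducibles. Sum of squared dims 1 + 1 + 4 = 6 = |G|. Linear characters come from the abelianisation; the 2-dimensional irreps have character r^k -> 2*cos(2*pi*j*k/3), reflections -> 0.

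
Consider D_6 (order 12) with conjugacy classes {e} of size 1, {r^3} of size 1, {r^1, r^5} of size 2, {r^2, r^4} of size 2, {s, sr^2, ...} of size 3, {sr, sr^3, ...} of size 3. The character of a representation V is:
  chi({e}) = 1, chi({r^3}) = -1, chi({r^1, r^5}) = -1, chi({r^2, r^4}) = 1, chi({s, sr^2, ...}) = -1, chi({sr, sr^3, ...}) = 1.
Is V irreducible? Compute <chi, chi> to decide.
Irreducible: <chi, chi> = 1.

Explanation: <chi, chi> = (1/|G|) sum_C |C| * |chi(C)|^2 = (1/12)[1*|1|^2 + 1*|-1|^2 + 2*|-1|^2 + 2*|1|^2 + 3*|-1|^2 + 3*|1|^2]
  = (1/12)[(1) + (1) + (2) + (2) + (3) + (3)] = 12/12 = 1.
A character is irreducible iff <chi, chi> = 1, so this representation is irreducible.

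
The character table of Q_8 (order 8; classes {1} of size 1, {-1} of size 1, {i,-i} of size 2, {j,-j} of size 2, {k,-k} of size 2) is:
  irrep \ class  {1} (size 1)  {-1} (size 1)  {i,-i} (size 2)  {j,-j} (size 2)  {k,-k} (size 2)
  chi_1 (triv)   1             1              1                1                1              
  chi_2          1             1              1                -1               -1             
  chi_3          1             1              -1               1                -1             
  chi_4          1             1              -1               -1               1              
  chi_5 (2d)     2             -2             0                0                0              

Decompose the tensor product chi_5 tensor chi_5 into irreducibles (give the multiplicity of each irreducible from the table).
chi_5 tensor chi_5 = chi_1 + chi_2 + chi_3 + chi_4 (all other irreducibles have multiplicity 0).

Justification: The character of a tensor product is the pointwise product (chi_5 * chi_5)(C) = chi_5(C) * chi_5(C):
  {1}: (2)*(2), {-1}: (-2)*(-2), {i,-i}: (0)*(0), {j,-j}: (0)*(0), {k,-k}: (0)*(0)
so (chi_5 * chi_5) takes values
  {1} -> 4, {-1} -> 4, {i,-i} -> 0, {j,-j} -> 0, {k,-k} -> 0.
Now take the inner product of this character with each irreducible chi from the table, <chi_5*chi_5, chi> = (1/8) sum_C |C| (chi_5*chi_5)(C) conj(chi(C)):
  <chi_5*chi_5, chi_1> = (1/8)[1*(4)*conj(1) + 1*(4)*conj(1) + 2*(0)*conj(1) + 2*(0)*conj(1) + 2*(0)*conj(1)]
      = (1/8)[(4) + (4) + (0) + (0) + (0)] = 8/8 = 1
  <chi_5*chi_5, chi_2> = (1/8)[1*(4)*conj(1) + 1*(4)*conj(1) + 2*(0)*conj(1) + 2*(0)*conj(-1) + 2*(0)*conj(-1)]
      = (1/8)[(4) + (4) + (0) + (0) + (0)] = 8/8 = 1
  <chi_5*chi_5, chi_3> = (1/8)[1*(4)*conj(1) + 1*(4)*conj(1) + 2*(0)*conj(-1) + 2*(0)*conj(1) + 2*(0)*conj(-1)]
      = (1/8)[(4) + (4) + (0) + (0) + (0)] = 8/8 = 1
  <chi_5*chi_5, chi_4> = (1/8)[1*(4)*conj(1) + 1*(4)*conj(1) + 2*(0)*conj(-1) + 2*(0)*conj(-1) + 2*(0)*conj(1)]
      = (1/8)[(4) + (4) + (0) + (0) + (0)] = 8/8 = 1
  <chi_5*chi_5, chi_5> = (1/8)[1*(4)*conj(2) + 1*(4)*conj(-2) + 2*(0)*conj(0) + 2*(0)*conj(0) + 2*(0)*conj(0)]
      = (1/8)[(8) + (-8) + (0) + (0) + (0)] = 0/8 = 0
Hence the multiplicities are chi_1: 1, chi_2: 1, chi_3: 1, chi_4: 1. Dimension check: dim(chi_5)*dim(chi_5) = 2*2 = 4 and sum (mult * dim) = 1*1 + 1*1 + 1*1 + 1*1 = 4.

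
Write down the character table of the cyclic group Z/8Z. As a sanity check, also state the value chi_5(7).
Character table of Z/8Z (irreps indexed chi_0,...,chi_7 with chi_k(m) = zeta_8^(k*m), zeta_8 = exp(2*pi*i/8)):
  irrep \ class  {0} (size 1)  {1} (size 1)    {2} (size 1)  {3} (size 1)    {4} (size 1)  {5} (size 1)    {6} (size 1)  {7} (size 1)  
  chi_0          1             1               1             1               1             1               1             1             
  chi_1          1             exp(I*pi/4)     I             exp(3*I*pi/4)   -1            exp(-3*I*pi/4)  -I            exp(-I*pi/4)  
  chi_2          1             I               -1            -I              1             I               -1            -I            
  chi_3          1             exp(3*I*pi/4)   -I            exp(I*pi/4)     -1            exp(-I*pi/4)    I             exp(-3*I*pi/4)
  chi_4          1             -1              1             -1              1             -1              1             -1            
  chi_5          1             exp(-3*I*pi/4)  I             exp(-I*pi/4)    -1            exp(I*pi/4)     -I            exp(3*I*pi/4) 
  chi_6          1             -I              -1            I               1             -I              -1            I             
  chi_7          1             exp(-I*pi/4)    -I            exp(-3*I*pi/4)  -1            exp(3*I*pi/4)   I             exp(I*pi/4)   

Spot check: chi_5(7) = zeta_8^(5*7) = zeta_8^35 = exp(3*I*pi/4).

Derivation: Z/8Z is abelian, so all 8 irreducible complex representations are 1-dimensional. They are given by chi_k(m) = zeta_8^(k*m) for k = 0,...,7. Row orthogonality: sum_m chi_k(m) conj(chi_l(m)) = 8 * [k = l].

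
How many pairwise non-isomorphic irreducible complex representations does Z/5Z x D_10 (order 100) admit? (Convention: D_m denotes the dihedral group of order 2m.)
40

Why: The number of irreducible complex representations of a finite group equals its number of conjugacy classes. For a direct product, #classes(G x H) = #classes(G) * #classes(H). Z/5Z has 5 classes (abelian), D_10 has 8 classes, so 5 * 8 = 40, so Z/5Z x D_10 (order 100) has exactly 40 irreducible complex representations.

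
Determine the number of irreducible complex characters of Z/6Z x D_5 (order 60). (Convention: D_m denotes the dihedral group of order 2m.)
24

Why: The number of irreducible complex representations of a finite group equals its number of conjugacy classes. For a direct product, #classes(G x H) = #classes(G) * #classes(H). Z/6Z has 6 classes (abelian), D_5 has 4 classes, so 6 * 4 = 24, so Z/6Z x D_5 (order 60) has exactly 24 irreducible complex representations.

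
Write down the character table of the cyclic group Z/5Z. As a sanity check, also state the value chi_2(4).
Character table of Z/5Z (irreps indexed chi_0,...,chi_4 with chi_k(m) = zeta_5^(k*m), zeta_5 = exp(2*pi*i/5)):
  irrep \ class  {0} (size 1)  {1} (size 1)    {2} (size 1)    {3} (size 1)    {4} (size 1)  
  chi_0          1             1               1               1               1             
  chi_1          1             exp(2*I*pi/5)   exp(4*I*pi/5)   exp(-4*I*pi/5)  exp(-2*I*pi/5)
  chi_2          1             exp(4*I*pi/5)   exp(-2*I*pi/5)  exp(2*I*pi/5)   exp(-4*I*pi/5)
  chi_3          1             exp(-4*I*pi/5)  exp(2*I*pi/5)   exp(-2*I*pi/5)  exp(4*I*pi/5) 
  chi_4          1             exp(-2*I*pi/5)  exp(-4*I*pi/5)  exp(4*I*pi/5)   exp(2*I*pi/5) 

Spot check: chi_2(4) = zeta_5^(2*4) = zeta_5^8 = exp(-4*I*pi/5).

Justification: Z/5Z is abelian, so all 5 irreducible complex representations are 1-dimensional. They are given by chi_k(m) = zeta_5^(k*m) for k = 0,...,4. Row orthogonality: sum_m chi_k(m) conj(chi_l(m)) = 5 * [k = l].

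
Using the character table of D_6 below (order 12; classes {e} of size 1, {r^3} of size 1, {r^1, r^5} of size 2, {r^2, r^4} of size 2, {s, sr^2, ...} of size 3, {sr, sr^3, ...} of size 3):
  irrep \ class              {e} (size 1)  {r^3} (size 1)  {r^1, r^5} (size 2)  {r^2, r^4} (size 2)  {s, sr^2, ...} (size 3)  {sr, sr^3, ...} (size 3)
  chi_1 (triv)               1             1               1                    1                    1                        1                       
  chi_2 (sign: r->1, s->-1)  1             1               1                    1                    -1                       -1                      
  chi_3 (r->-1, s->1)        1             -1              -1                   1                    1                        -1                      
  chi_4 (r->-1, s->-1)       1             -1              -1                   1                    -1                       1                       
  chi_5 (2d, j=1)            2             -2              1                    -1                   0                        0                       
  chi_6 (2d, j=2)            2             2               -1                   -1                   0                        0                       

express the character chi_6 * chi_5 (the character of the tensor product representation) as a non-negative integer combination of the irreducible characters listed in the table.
chi_6 tensor chi_5 = chi_3 + chi_4 + chi_5 (all other irreducibles have multiplicity 0).

Argument: The character of a tensor product is the pointwise product (chi_6 * chi_5)(C) = chi_6(C) * chi_5(C):
  {e}: (2)*(2), {r^3}: (2)*(-2), {r^1, r^5}: (-1)*(1), {r^2, r^4}: (-1)*(-1), {s, sr^2, ...}: (0)*(0), {sr, sr^3, ...}: (0)*(0)
so (chi_6 * chi_5) takes values
  {e} -> 4, {r^3} -> -4, {r^1, r^5} -> -1, {r^2, r^4} -> 1, {s, sr^2, ...} -> 0, {sr, sr^3, ...} -> 0.
Now take the inner product of this character with each irreducible chi from the table, <chi_6*chi_5, chi> = (1/12) sum_C |C| (chi_6*chi_5)(C) conj(chi(C)):
  <chi_6*chi_5, chi_1> = (1/12)[1*(4)*conj(1) + 1*(-4)*conj(1) + 2*(-1)*conj(1) + 2*(1)*conj(1) + 3*(0)*conj(1) + 3*(0)*conj(1)]
      = (1/12)[(4) + (-4) + (-2) + (2) + (0) + (0)] = 0/12 = 0
  <chi_6*chi_5, chi_2> = (1/12)[1*(4)*conj(1) + 1*(-4)*conj(1) + 2*(-1)*conj(1) + 2*(1)*conj(1) + 3*(0)*conj(-1) + 3*(0)*conj(-1)]
      = (1/12)[(4) + (-4) + (-2) + (2) + (0) + (0)] = 0/12 = 0
  <chi_6*chi_5, chi_3> = (1/12)[1*(4)*conj(1) + 1*(-4)*conj(-1) + 2*(-1)*conj(-1) + 2*(1)*conj(1) + 3*(0)*conj(1) + 3*(0)*conj(-1)]
      = (1/12)[(4) + (4) + (2) + (2) + (0) + (0)] = 12/12 = 1
  <chi_6*chi_5, chi_4> = (1/12)[1*(4)*conj(1) + 1*(-4)*conj(-1) + 2*(-1)*conj(-1) + 2*(1)*conj(1) + 3*(0)*conj(-1) + 3*(0)*conj(1)]
      = (1/12)[(4) + (4) + (2) + (2) + (0) + (0)] = 12/12 = 1
  <chi_6*chi_5, chi_5> = (1/12)[1*(4)*conj(2) + 1*(-4)*conj(-2) + 2*(-1)*conj(1) + 2*(1)*conj(-1) + 3*(0)*conj(0) + 3*(0)*conj(0)]
      = (1/12)[(8) + (8) + (-2) + (-2) + (0) + (0)] = 12/12 = 1
  <chi_6*chi_5, chi_6> = (1/12)[1*(4)*conj(2) + 1*(-4)*conj(2) + 2*(-1)*conj(-1) + 2*(1)*conj(-1) + 3*(0)*conj(0) + 3*(0)*conj(0)]
      = (1/12)[(8) + (-8) + (2) + (-2) + (0) + (0)] = 0/12 = 0
Hence the multiplicities are chi_3: 1, chi_4: 1, chi_5: 1. Dimension check: dim(chi_6)*dim(chi_5) = 2*2 = 4 and sum (mult * dim) = 1*1 + 1*1 + 1*2 = 4.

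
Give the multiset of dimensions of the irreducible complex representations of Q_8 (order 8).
Dimensions: 1, 1, 1, 1, 2

Derivation: There are 5 irreducibles (= number of conjugacy classes). Their dimensions d_i satisfy sum d_i^2 = |G| = 8: 1 + 1 + 1 + 1 + 4 = 8.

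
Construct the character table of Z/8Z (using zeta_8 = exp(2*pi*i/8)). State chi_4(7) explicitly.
Character table of Z/8Z (irreps indexed chi_0,...,chi_7 with chi_k(m) = zeta_8^(k*m), zeta_8 = exp(2*pi*i/8)):
  irrep \ class  {0} (size 1)  {1} (size 1)    {2} (size 1)  {3} (size 1)    {4} (size 1)  {5} (size 1)    {6} (size 1)  {7} (size 1)  
  chi_0          1             1               1             1               1             1               1             1             
  chi_1          1             exp(I*pi/4)     I             exp(3*I*pi/4)   -1            exp(-3*I*pi/4)  -I            exp(-I*pi/4)  
  chi_2          1             I               -1            -I              1             I               -1            -I            
  chi_3          1             exp(3*I*pi/4)   -I            exp(I*pi/4)     -1            exp(-I*pi/4)    I             exp(-3*I*pi/4)
  chi_4          1             -1              1             -1              1             -1              1             -1            
  chi_5          1             exp(-3*I*pi/4)  I             exp(-I*pi/4)    -1            exp(I*pi/4)     -I            exp(3*I*pi/4) 
  chi_6          1             -I              -1            I               1             -I              -1            I             
  chi_7          1             exp(-I*pi/4)    -I            exp(-3*I*pi/4)  -1            exp(3*I*pi/4)   I             exp(I*pi/4)   

Spot check: chi_4(7) = zeta_8^(4*7) = zeta_8^28 = -1.

Reasoning: Z/8Z is abelian, so all 8 irreducible complex representations are 1-dimensional. They are given by chi_k(m) = zeta_8^(k*m) for k = 0,...,7. Row orthogonality: sum_m chi_k(m) conj(chi_l(m)) = 8 * [k = l].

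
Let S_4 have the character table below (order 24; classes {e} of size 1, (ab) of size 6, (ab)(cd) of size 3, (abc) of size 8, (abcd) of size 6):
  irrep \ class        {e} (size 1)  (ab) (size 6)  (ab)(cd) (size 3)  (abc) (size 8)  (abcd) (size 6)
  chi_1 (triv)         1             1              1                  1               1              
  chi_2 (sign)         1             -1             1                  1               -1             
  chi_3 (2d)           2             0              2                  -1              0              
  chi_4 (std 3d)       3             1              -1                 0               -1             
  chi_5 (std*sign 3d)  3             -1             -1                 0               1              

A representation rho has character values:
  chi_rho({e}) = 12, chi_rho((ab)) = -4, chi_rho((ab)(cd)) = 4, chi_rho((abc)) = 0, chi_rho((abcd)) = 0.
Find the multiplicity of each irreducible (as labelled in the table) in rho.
Multiplicities: chi_1: 0, chi_2: 2, chi_3: 2, chi_4: 0, chi_5: 2.

Details: Use <chi_rho, chi> = (1/|G|) sum_C |C| * chi_rho(C) * conj(chi(C)) with |G| = 24 for each irreducible chi in the table:
  <chi_rho, chi_1> = (1/24)[1*(12)*conj(1) + 6*(-4)*conj(1) + 3*(4)*conj(1) + 8*(0)*conj(1) + 6*(0)*conj(1)]
      = (1/24)[(12) + (-24) + (12) + (0) + (0)] = 0/24 = 0
  <chi_rho, chi_2> = (1/24)[1*(12)*conj(1) + 6*(-4)*conj(-1) + 3*(4)*conj(1) + 8*(0)*conj(1) + 6*(0)*conj(-1)]
      = (1/24)[(12) + (24) + (12) + (0) + (0)] = 48/24 = 2
  <chi_rho, chi_3> = (1/24)[1*(12)*conj(2) + 6*(-4)*conj(0) + 3*(4)*conj(2) + 8*(0)*conj(-1) + 6*(0)*conj(0)]
      = (1/24)[(24) + (0) + (24) + (0) + (0)] = 48/24 = 2
  <chi_rho, chi_4> = (1/24)[1*(12)*conj(3) + 6*(-4)*conj(1) + 3*(4)*conj(-1) + 8*(0)*conj(0) + 6*(0)*conj(-1)]
      = (1/24)[(36) + (-24) + (-12) + (0) + (0)] = 0/24 = 0
  <chi_rho, chi_5> = (1/24)[1*(12)*conj(3) + 6*(-4)*conj(-1) + 3*(4)*conj(-1) + 8*(0)*conj(0) + 6*(0)*conj(1)]
      = (1/24)[(36) + (24) + (-12) + (0) + (0)] = 48/24 = 2
Dimension check: dim(rho) = sum (mult * dim) = 0*1 + 2*1 + 2*2 + 0*3 + 2*3 = 12 = chi_rho(e) = 12.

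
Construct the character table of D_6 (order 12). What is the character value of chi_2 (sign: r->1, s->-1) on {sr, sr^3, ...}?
Conjugacy classes: {e} of size 1, {r^3} of size 1, {r^1, r^5} of size 2, {r^2, r^4} of size 2, {s, sr^2, ...} of size 3, {sr, sr^3, ...} of size 3.
Character table:
  irrep \ class              {e} (size 1)  {r^3} (size 1)  {r^1, r^5} (size 2)  {r^2, r^4} (size 2)  {s, sr^2, ...} (size 3)  {sr, sr^3, ...} (size 3)
  chi_1 (triv)               1             1               1                    1                    1                        1                       
  chi_2 (sign: r->1, s->-1)  1             1               1                    1                    -1                       -1                      
  chi_3 (r->-1, s->1)        1             -1              -1                   1                    1                        -1                      
  chi_4 (r->-1, s->-1)       1             -1              -1                   1                    -1                       1                       
  chi_5 (2d, j=1)            2             -2              1                    -1                   0                        0                       
  chi_6 (2d, j=2)            2             2               -1                   -1                   0                        0                       

Spot check: chi_2 (sign: r->1, s->-1) on {sr, sr^3, ...} = -1.

Proof sketch: D_6 has order 2*6 = 12 with 6 conjugacy classes, hence 6 irreducibles. Sum of squared dims 1 + 1 + 1 + 1 + 4 + 4 = 12 = |G|. Linear characters come from the abelianisation; the 2-dimensional irreps have character r^k -> 2*cos(2*pi*j*k/6), reflections -> 0.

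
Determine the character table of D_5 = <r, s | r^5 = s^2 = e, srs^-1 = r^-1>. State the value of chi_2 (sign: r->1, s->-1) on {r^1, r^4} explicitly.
Conjugacy classes: {e} of size 1, {r^1, r^4} of size 2, {r^2, r^3} of size 2, {s, sr, ..., sr^4} of size 5.
Character table:
  irrep \ class              {e} (size 1)  {r^1, r^4} (size 2)  {r^2, r^3} (size 2)  {s, sr, ..., sr^4} (size 5)
  chi_1 (triv)               1             1                    1                    1                          
  chi_2 (sign: r->1, s->-1)  1             1                    1                    -1                         
  chi_3 (2d, j=1)            2             -1/2 + sqrt(5)/2     -sqrt(5)/2 - 1/2     0                          
  chi_4 (2d, j=2)            2             -sqrt(5)/2 - 1/2     -1/2 + sqrt(5)/2     0                          

Spot check: chi_2 (sign: r->1, s->-1) on {r^1, r^4} = 1.

D_5 has order 2*5 = 10 with 4 conjugacy classes, hence 4 irreducibles. Sum of squared dims 1 + 1 + 4 + 4 = 10 = |G|. Linear characters come from the abelianisation; the 2-dimensional irreps have character r^k -> 2*cos(2*pi*j*k/5), reflections -> 0.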